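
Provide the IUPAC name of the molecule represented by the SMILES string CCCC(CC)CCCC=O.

Counting along the main chain through the –CHO group gives 8 carbons: the parent is octane.
An aldehyde (terminal –CHO) is the principal characteristic group, giving the suffix -al.
Choose the numbering such that the aldehyde carbon is C-1 by definition.
That gives an ethyl group at C-5.
Putting it together: 5-ethyloctanal.

5-ethyloctanal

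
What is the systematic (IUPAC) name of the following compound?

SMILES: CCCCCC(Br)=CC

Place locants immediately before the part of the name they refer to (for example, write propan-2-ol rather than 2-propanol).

3-bromooct-2-ene

The longest chain bearing the multiple bond is 8 carbons long (octane).
A C=C double bond in the chain gives the infix -ene-.
The numbering direction is chosen so that numbering from this end puts the double bond at C-2 rather than C-6.
With this numbering: the double bond between C-2 and C-3; a bromo group at C-3.
Assembling the pieces gives 3-bromooct-2-ene.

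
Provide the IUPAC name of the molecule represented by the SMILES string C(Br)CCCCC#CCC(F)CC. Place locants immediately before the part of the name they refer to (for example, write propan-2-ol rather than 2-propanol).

11-bromo-3-fluoroundec-5-yne

The longest carbon chain that includes the multiple bond has 11 carbons, so the parent hydride is undecane.
A C≡C triple bond in the chain gives the infix -yne-.
Number the chain so that numbering from this end puts the triple bond at C-5 rather than C-6.
With this numbering: the triple bond between C-5 and C-6; a bromo group at C-11; a fluoro group at C-3.
The substituents are ordered alphabetically, ignoring any di-/tri- multipliers.
Assembling the pieces gives 11-bromo-3-fluoroundec-5-yne.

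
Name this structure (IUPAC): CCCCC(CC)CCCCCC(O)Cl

Counting along the main chain through the –OH group gives 11 carbons: the parent is undecane.
The principal characteristic group is an alcohol (–OH), named with the suffix -ol.
Number the chain so that numbering from this end puts the hydroxyl group at C-1 rather than C-11.
This places the hydroxyl at C-1; a chloro group at C-1; an ethyl group at C-7.
Substituent prefixes are cited in alphabetical order (multiplying prefixes like di-/tri- are ignored for ordering).
Putting it together: 1-chloro-7-ethylundecan-1-ol.

1-chloro-7-ethylundecan-1-ol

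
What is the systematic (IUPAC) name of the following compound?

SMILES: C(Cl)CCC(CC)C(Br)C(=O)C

3-bromo-7-chloro-4-ethylheptan-2-one

The longest carbon chain that includes the carbonyl has 7 carbons, so the parent hydride is heptane.
A ketone (C=O on an internal carbon) is the principal characteristic group, giving the suffix -one.
Choose the numbering such that numbering from this end puts the carbonyl group at C-2 rather than C-6.
With this numbering: the carbonyl at C-2; a bromo group at C-3; a chloro group at C-7; an ethyl group at C-4.
The substituents are ordered alphabetically, ignoring any di-/tri- multipliers.
Assembling the pieces gives 3-bromo-7-chloro-4-ethylheptan-2-one.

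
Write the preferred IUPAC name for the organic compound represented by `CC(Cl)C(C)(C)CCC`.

The longest continuous carbon chain has 6 atoms, so the parent hydride is hexane.
Number the chain so that the substituent locant set {2,3,3} is lower than {4,4,5} at the first point of difference.
With this numbering: a chloro group at C-2; two methyl groups at C-3.
Prefixes are listed alphabetically: chloro, methyl.
The name is 2-chloro-3,3-dimethylhexane.

2-chloro-3,3-dimethylhexane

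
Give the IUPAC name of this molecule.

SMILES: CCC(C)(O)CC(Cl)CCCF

The longest chain bearing the –OH group is 8 carbons long (octane).
The highest-priority functional group is an alcohol (–OH), so the name ends in -ol.
The numbering direction is chosen so that numbering from this end puts the hydroxyl group at C-3 rather than C-6.
That gives the hydroxyl at C-3; a chloro group at C-5; a fluoro group at C-8; a methyl group at C-3.
Substituent prefixes are cited in alphabetical order (multiplying prefixes like di-/tri- are ignored for ordering).
The name is 5-chloro-8-fluoro-3-methyloctan-3-ol.

5-chloro-8-fluoro-3-methyloctan-3-ol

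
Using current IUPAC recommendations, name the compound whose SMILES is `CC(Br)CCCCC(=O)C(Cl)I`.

The longest carbon chain that includes the carbonyl has 8 carbons, so the parent hydride is octane.
A ketone (C=O on an internal carbon) is the principal characteristic group, giving the suffix -one.
Choose the numbering such that numbering from this end puts the carbonyl group at C-2 rather than C-7.
This places the carbonyl at C-2; a bromo group at C-7; a chloro group at C-1; an iodo group at C-1.
Prefixes are listed alphabetically: bromo, chloro, iodo.
The name is 7-bromo-1-chloro-1-iodooctan-2-one.

7-bromo-1-chloro-1-iodooctan-2-one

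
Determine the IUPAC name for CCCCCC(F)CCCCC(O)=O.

6-fluoroundecanoic acid

The longest carbon chain that includes the –COOH group has 11 carbons, so the parent hydride is undecane.
The principal characteristic group is a carboxylic acid (terminal –COOH), named with the suffix -oic acid.
Number the chain so that the carboxylic acid carbon is C-1 by definition.
With this numbering: a fluoro group at C-6.
The name is 6-fluoroundecanoic acid.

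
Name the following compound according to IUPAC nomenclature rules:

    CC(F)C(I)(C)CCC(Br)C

6-bromo-2-fluoro-3-iodo-3-methylheptane

The parent chain contains 7 carbons (heptane).
Choose the numbering such that the substituent locant set {2,3,3,6} is lower than {2,5,5,6} at the first point of difference.
With this numbering: a bromo group at C-6; a fluoro group at C-2; an iodo group at C-3; a methyl group at C-3.
Substituent prefixes are cited in alphabetical order (multiplying prefixes like di-/tri- are ignored for ordering).
The name is 6-bromo-2-fluoro-3-iodo-3-methylheptane.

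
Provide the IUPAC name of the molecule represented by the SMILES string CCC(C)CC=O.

Counting along the main chain through the –CHO group gives 5 carbons: the parent is pentane.
The highest-priority functional group is an aldehyde (terminal –CHO), so the name ends in -al.
Number the chain so that the aldehyde carbon is C-1 by definition.
This places a methyl group at C-3.
Assembling the pieces gives 3-methylpentanal.

3-methylpentanal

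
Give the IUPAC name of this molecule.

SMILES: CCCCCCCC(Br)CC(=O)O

The longest carbon chain that includes the –COOH group has 10 carbons, so the parent hydride is decane.
A carboxylic acid (terminal –COOH) is the principal characteristic group, giving the suffix -oic acid.
The numbering direction is chosen so that the carboxylic acid carbon is C-1 by definition.
With this numbering: a bromo group at C-3.
Assembling the pieces gives 3-bromodecanoic acid.

3-bromodecanoic acid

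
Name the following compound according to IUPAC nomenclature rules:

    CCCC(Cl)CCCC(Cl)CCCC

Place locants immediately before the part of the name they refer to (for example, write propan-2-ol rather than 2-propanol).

The longest carbon chain is 12 atoms: the parent is dodecane.
Choose the numbering such that the substituent locant set {4,8} is lower than {5,9} at the first point of difference.
With this numbering: chloro groups at C-4 and C-8.
The name is 4,8-dichlorododecane.

4,8-dichlorododecane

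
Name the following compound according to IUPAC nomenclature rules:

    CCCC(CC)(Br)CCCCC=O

Counting along the main chain through the –CHO group gives 9 carbons: the parent is nonane.
The principal characteristic group is an aldehyde (terminal –CHO), named with the suffix -al.
Number the chain so that the aldehyde carbon is C-1 by definition.
With this numbering: a bromo group at C-6; an ethyl group at C-6.
The substituents are ordered alphabetically, ignoring any di-/tri- multipliers.
Putting it together: 6-bromo-6-ethylnonanal.

6-bromo-6-ethylnonanal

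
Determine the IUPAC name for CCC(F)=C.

2-fluorobut-1-ene

The longest carbon chain that includes the multiple bond has 4 carbons, so the parent hydride is butane.
The chain contains a C=C double bond, so the unsaturation ending is -ene.
The numbering direction is chosen so that numbering from this end puts the double bond at C-1 rather than C-3.
With this numbering: the double bond between C-1 and C-2; a fluoro group at C-2.
The name is 2-fluorobut-1-ene.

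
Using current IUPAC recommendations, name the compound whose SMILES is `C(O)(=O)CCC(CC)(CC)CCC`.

The longest carbon chain that includes the –COOH group has 7 carbons, so the parent hydride is heptane.
A carboxylic acid (terminal –COOH) is the principal characteristic group, giving the suffix -oic acid.
The numbering direction is chosen so that the carboxylic acid carbon is C-1 by definition.
This places two ethyl groups at C-4.
Assembling the pieces gives 4,4-diethylheptanoic acid.

4,4-diethylheptanoic acid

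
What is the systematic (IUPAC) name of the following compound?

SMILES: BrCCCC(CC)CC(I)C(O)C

8-bromo-5-ethyl-3-iodooctan-2-ol

The longest chain bearing the –OH group is 8 carbons long (octane).
The highest-priority functional group is an alcohol (–OH), so the name ends in -ol.
The numbering direction is chosen so that numbering from this end puts the hydroxyl group at C-2 rather than C-7.
That gives the hydroxyl at C-2; a bromo group at C-8; an ethyl group at C-5; an iodo group at C-3.
Substituent prefixes are cited in alphabetical order (multiplying prefixes like di-/tri- are ignored for ordering).
Putting it together: 8-bromo-5-ethyl-3-iodooctan-2-ol.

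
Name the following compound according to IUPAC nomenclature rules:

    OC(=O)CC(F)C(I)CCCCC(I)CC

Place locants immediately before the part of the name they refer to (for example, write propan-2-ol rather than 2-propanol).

3-fluoro-4,9-diiodoundecanoic acid

The longest chain bearing the –COOH group is 11 carbons long (undecane).
The principal characteristic group is a carboxylic acid (terminal –COOH), named with the suffix -oic acid.
Choose the numbering such that the carboxylic acid carbon is C-1 by definition.
This places a fluoro group at C-3; iodo groups at C-4 and C-9.
Prefixes are listed alphabetically: fluoro, iodo.
The name is 3-fluoro-4,9-diiodoundecanoic acid.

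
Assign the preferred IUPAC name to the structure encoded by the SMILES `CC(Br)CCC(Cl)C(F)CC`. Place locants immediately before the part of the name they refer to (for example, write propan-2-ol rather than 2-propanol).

The longest continuous carbon chain has 8 atoms, so the parent hydride is octane.
The numbering direction is chosen so that the substituent locant set {2,5,6} is lower than {3,4,7} at the first point of difference.
That gives a bromo group at C-2; a chloro group at C-5; a fluoro group at C-6.
The substituents are ordered alphabetically, ignoring any di-/tri- multipliers.
Putting it together: 2-bromo-5-chloro-6-fluorooctane.

2-bromo-5-chloro-6-fluorooctane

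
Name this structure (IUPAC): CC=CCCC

hex-2-ene

Counting along the main chain through the multiple bond gives 6 carbons: the parent is hexane.
The chain contains a C=C double bond, so the unsaturation ending is -ene.
Choose the numbering such that numbering from this end puts the double bond at C-2 rather than C-4.
With this numbering: the double bond between C-2 and C-3.
Assembling the pieces gives hex-2-ene.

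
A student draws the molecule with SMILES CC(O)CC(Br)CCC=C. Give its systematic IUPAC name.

Counting along the main chain through the –OH group and the multiple bond gives 8 carbons: the parent is octane.
The principal characteristic group is an alcohol (–OH), named with the suffix -ol.
The chain contains a C=C double bond, so the unsaturation ending is -ene.
Number the chain so that numbering from this end puts the hydroxyl group at C-2 rather than C-7.
That gives the hydroxyl at C-2; the double bond between C-7 and C-8; a bromo group at C-4.
Putting it together: 4-bromooct-7-en-2-ol.

4-bromooct-7-en-2-ol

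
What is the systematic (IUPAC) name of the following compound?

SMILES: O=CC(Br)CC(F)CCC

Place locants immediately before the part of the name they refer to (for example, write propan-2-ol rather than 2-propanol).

2-bromo-4-fluoroheptanal

The longest chain bearing the –CHO group is 7 carbons long (heptane).
An aldehyde (terminal –CHO) is the principal characteristic group, giving the suffix -al.
Choose the numbering such that the aldehyde carbon is C-1 by definition.
That gives a bromo group at C-2; a fluoro group at C-4.
Prefixes are listed alphabetically: bromo, fluoro.
Putting it together: 2-bromo-4-fluoroheptanal.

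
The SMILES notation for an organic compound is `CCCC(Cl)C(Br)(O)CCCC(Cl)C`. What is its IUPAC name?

The longest chain bearing the –OH group is 10 carbons long (decane).
The principal characteristic group is an alcohol (–OH), named with the suffix -ol.
Choose the numbering such that numbering from this end puts the hydroxyl group at C-5 rather than C-6.
This places the hydroxyl at C-5; a bromo group at C-5; chloro groups at C-4 and C-9.
Prefixes are listed alphabetically: bromo, chloro.
The name is 5-bromo-4,9-dichlorodecan-5-ol.

5-bromo-4,9-dichlorodecan-5-ol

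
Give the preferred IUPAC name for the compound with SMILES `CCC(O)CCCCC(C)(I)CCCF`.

11-fluoro-8-iodo-8-methylundecan-3-ol

The longest carbon chain that includes the –OH group has 11 carbons, so the parent hydride is undecane.
The highest-priority functional group is an alcohol (–OH), so the name ends in -ol.
The numbering direction is chosen so that numbering from this end puts the hydroxyl group at C-3 rather than C-9.
With this numbering: the hydroxyl at C-3; a fluoro group at C-11; an iodo group at C-8; a methyl group at C-8.
Substituent prefixes are cited in alphabetical order (multiplying prefixes like di-/tri- are ignored for ordering).
The name is 11-fluoro-8-iodo-8-methylundecan-3-ol.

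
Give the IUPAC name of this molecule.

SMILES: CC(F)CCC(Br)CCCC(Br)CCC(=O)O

4,8-dibromo-11-fluorododecanoic acid

Counting along the main chain through the –COOH group gives 12 carbons: the parent is dodecane.
The principal characteristic group is a carboxylic acid (terminal –COOH), named with the suffix -oic acid.
The numbering direction is chosen so that the carboxylic acid carbon is C-1 by definition.
That gives bromo groups at C-4 and C-8; a fluoro group at C-11.
Substituent prefixes are cited in alphabetical order (multiplying prefixes like di-/tri- are ignored for ordering).
The name is 4,8-dibromo-11-fluorododecanoic acid.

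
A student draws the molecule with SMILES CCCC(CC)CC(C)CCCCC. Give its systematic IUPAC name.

4-ethyl-6-methylundecane

The parent chain contains 11 carbons (undecane).
Choose the numbering such that the substituent locant set {4,6} is lower than {6,8} at the first point of difference.
With this numbering: an ethyl group at C-4; a methyl group at C-6.
The substituents are ordered alphabetically, ignoring any di-/tri- multipliers.
The name is 4-ethyl-6-methylundecane.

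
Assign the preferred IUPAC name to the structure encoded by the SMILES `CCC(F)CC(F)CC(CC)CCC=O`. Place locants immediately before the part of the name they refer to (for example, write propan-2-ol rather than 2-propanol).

4-ethyl-6,8-difluorodecanal

The longest carbon chain that includes the –CHO group has 10 carbons, so the parent hydride is decane.
The principal characteristic group is an aldehyde (terminal –CHO), named with the suffix -al.
Choose the numbering such that the aldehyde carbon is C-1 by definition.
With this numbering: an ethyl group at C-4; fluoro groups at C-6 and C-8.
The substituents are ordered alphabetically, ignoring any di-/tri- multipliers.
Assembling the pieces gives 4-ethyl-6,8-difluorodecanal.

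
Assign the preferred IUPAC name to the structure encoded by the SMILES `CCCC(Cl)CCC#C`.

The longest carbon chain that includes the multiple bond has 8 carbons, so the parent hydride is octane.
There is one C≡C triple bond, indicated by the ending -yne.
Choose the numbering such that numbering from this end puts the triple bond at C-1 rather than C-7.
This places the triple bond between C-1 and C-2; a chloro group at C-5.
The name is 5-chlorooct-1-yne.

5-chlorooct-1-yne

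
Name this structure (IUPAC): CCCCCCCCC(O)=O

nonanoic acid

Counting along the main chain through the –COOH group gives 9 carbons: the parent is nonane.
A carboxylic acid (terminal –COOH) is the principal characteristic group, giving the suffix -oic acid.
The numbering direction is chosen so that the carboxylic acid carbon is C-1 by definition.
Assembling the pieces gives nonanoic acid.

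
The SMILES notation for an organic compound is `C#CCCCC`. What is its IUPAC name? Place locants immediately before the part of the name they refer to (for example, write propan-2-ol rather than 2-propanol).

Counting along the main chain through the multiple bond gives 6 carbons: the parent is hexane.
There is one C≡C triple bond, indicated by the ending -yne.
Choose the numbering such that numbering from this end puts the triple bond at C-1 rather than C-5.
With this numbering: the triple bond between C-1 and C-2.
The name is hex-1-yne.

hex-1-yne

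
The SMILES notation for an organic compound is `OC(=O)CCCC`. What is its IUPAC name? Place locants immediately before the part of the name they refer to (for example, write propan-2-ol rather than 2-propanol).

pentanoic acid

The longest chain bearing the –COOH group is 5 carbons long (pentane).
The principal characteristic group is a carboxylic acid (terminal –COOH), named with the suffix -oic acid.
Choose the numbering such that the carboxylic acid carbon is C-1 by definition.
Putting it together: pentanoic acid.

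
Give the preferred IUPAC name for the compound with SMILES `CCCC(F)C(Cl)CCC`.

4-chloro-5-fluorooctane

The longest carbon chain is 8 atoms: the parent is octane.
The numbering direction is chosen so that the locant sets are identical either way, so the alphabetically earlier chloro substituent takes the lower locant (4 rather than 5).
That gives a chloro group at C-4; a fluoro group at C-5.
Prefixes are listed alphabetically: chloro, fluoro.
Putting it together: 4-chloro-5-fluorooctane.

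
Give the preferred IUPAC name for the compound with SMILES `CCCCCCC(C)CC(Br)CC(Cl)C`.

The longest carbon chain is 12 atoms: the parent is dodecane.
Choose the numbering such that the substituent locant set {2,4,6} is lower than {7,9,11} at the first point of difference.
This places a bromo group at C-4; a chloro group at C-2; a methyl group at C-6.
Prefixes are listed alphabetically: bromo, chloro, methyl.
Assembling the pieces gives 4-bromo-2-chloro-6-methyldodecane.

4-bromo-2-chloro-6-methyldodecane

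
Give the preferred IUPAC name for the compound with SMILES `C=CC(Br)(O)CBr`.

1,2-dibromobut-3-en-2-ol

Counting along the main chain through the –OH group and the multiple bond gives 4 carbons: the parent is butane.
An alcohol (–OH) is the principal characteristic group, giving the suffix -ol.
A C=C double bond in the chain gives the infix -ene-.
Choose the numbering such that numbering from this end puts the hydroxyl group at C-2 rather than C-3.
That gives the hydroxyl at C-2; the double bond between C-3 and C-4; bromo groups at C-1 and C-2.
Putting it together: 1,2-dibromobut-3-en-2-ol.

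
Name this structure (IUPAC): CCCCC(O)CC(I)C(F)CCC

8-fluoro-7-iodoundecan-5-ol

The longest carbon chain that includes the –OH group has 11 carbons, so the parent hydride is undecane.
The highest-priority functional group is an alcohol (–OH), so the name ends in -ol.
The numbering direction is chosen so that numbering from this end puts the hydroxyl group at C-5 rather than C-7.
That gives the hydroxyl at C-5; a fluoro group at C-8; an iodo group at C-7.
Prefixes are listed alphabetically: fluoro, iodo.
Putting it together: 8-fluoro-7-iodoundecan-5-ol.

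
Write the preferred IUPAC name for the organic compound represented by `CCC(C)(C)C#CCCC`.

3,3-dimethyloct-4-yne

Counting along the main chain through the multiple bond gives 8 carbons: the parent is octane.
The chain contains a C≡C triple bond, so the unsaturation ending is -yne.
Number the chain so that the substituent locant set {3,3} is lower than {6,6} at the first point of difference.
This places the triple bond between C-4 and C-5; two methyl groups at C-3.
Assembling the pieces gives 3,3-dimethyloct-4-yne.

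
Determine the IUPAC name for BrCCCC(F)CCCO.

7-bromo-4-fluoroheptan-1-ol

The longest carbon chain that includes the –OH group has 7 carbons, so the parent hydride is heptane.
An alcohol (–OH) is the principal characteristic group, giving the suffix -ol.
Number the chain so that numbering from this end puts the hydroxyl group at C-1 rather than C-7.
That gives the hydroxyl at C-1; a bromo group at C-7; a fluoro group at C-4.
Prefixes are listed alphabetically: bromo, fluoro.
Putting it together: 7-bromo-4-fluoroheptan-1-ol.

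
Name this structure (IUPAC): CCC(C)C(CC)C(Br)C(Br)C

2,3-dibromo-4-ethyl-5-methylheptane

The longest continuous carbon chain has 7 atoms, so the parent hydride is heptane.
Number the chain so that the substituent locant set {2,3,4,5} is lower than {3,4,5,6} at the first point of difference.
That gives bromo groups at C-2 and C-3; an ethyl group at C-4; a methyl group at C-5.
The substituents are ordered alphabetically, ignoring any di-/tri- multipliers.
Assembling the pieces gives 2,3-dibromo-4-ethyl-5-methylheptane.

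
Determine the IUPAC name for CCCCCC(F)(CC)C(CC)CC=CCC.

Counting along the main chain through the multiple bond gives 12 carbons: the parent is dodecane.
The chain contains a C=C double bond, so the unsaturation ending is -ene.
Choose the numbering such that numbering from this end puts the double bond at C-3 rather than C-9.
This places the double bond between C-3 and C-4; ethyl groups at C-6 and C-7; a fluoro group at C-7.
Prefixes are listed alphabetically: ethyl, fluoro.
Putting it together: 6,7-diethyl-7-fluorododec-3-ene.

6,7-diethyl-7-fluorododec-3-ene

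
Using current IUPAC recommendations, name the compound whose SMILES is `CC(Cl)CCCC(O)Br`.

1-bromo-5-chlorohexan-1-ol

The longest carbon chain that includes the –OH group has 6 carbons, so the parent hydride is hexane.
The highest-priority functional group is an alcohol (–OH), so the name ends in -ol.
The numbering direction is chosen so that numbering from this end puts the hydroxyl group at C-1 rather than C-6.
With this numbering: the hydroxyl at C-1; a bromo group at C-1; a chloro group at C-5.
Prefixes are listed alphabetically: bromo, chloro.
Assembling the pieces gives 1-bromo-5-chlorohexan-1-ol.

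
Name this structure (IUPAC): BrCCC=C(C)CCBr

1,6-dibromo-3-methylhex-3-ene

The longest chain bearing the multiple bond is 6 carbons long (hexane).
The chain contains a C=C double bond, so the unsaturation ending is -ene.
Number the chain so that the substituent locant set {1,3,6} is lower than {1,4,6} at the first point of difference.
With this numbering: the double bond between C-3 and C-4; bromo groups at C-1 and C-6; a methyl group at C-3.
Prefixes are listed alphabetically: bromo, methyl.
The name is 1,6-dibromo-3-methylhex-3-ene.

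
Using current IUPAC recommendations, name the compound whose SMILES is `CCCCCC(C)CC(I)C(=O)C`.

Counting along the main chain through the carbonyl gives 10 carbons: the parent is decane.
The principal characteristic group is a ketone (C=O on an internal carbon), named with the suffix -one.
The numbering direction is chosen so that numbering from this end puts the carbonyl group at C-2 rather than C-9.
With this numbering: the carbonyl at C-2; an iodo group at C-3; a methyl group at C-5.
Substituent prefixes are cited in alphabetical order (multiplying prefixes like di-/tri- are ignored for ordering).
Putting it together: 3-iodo-5-methyldecan-2-one.

3-iodo-5-methyldecan-2-one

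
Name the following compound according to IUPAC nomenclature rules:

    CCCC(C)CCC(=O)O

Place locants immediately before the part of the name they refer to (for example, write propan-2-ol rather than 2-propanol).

4-methylheptanoic acid

Counting along the main chain through the –COOH group gives 7 carbons: the parent is heptane.
The principal characteristic group is a carboxylic acid (terminal –COOH), named with the suffix -oic acid.
Number the chain so that the carboxylic acid carbon is C-1 by definition.
That gives a methyl group at C-4.
Putting it together: 4-methylheptanoic acid.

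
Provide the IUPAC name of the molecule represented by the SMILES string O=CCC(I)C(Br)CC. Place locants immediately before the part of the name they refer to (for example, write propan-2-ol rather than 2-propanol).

4-bromo-3-iodohexanal

The longest chain bearing the –CHO group is 6 carbons long (hexane).
The highest-priority functional group is an aldehyde (terminal –CHO), so the name ends in -al.
Choose the numbering such that the aldehyde carbon is C-1 by definition.
With this numbering: a bromo group at C-4; an iodo group at C-3.
Prefixes are listed alphabetically: bromo, iodo.
Assembling the pieces gives 4-bromo-3-iodohexanal.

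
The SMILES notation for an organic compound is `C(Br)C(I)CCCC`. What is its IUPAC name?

1-bromo-2-iodohexane

The longest carbon chain is 6 atoms: the parent is hexane.
The numbering direction is chosen so that the substituent locant set {1,2} is lower than {5,6} at the first point of difference.
This places a bromo group at C-1; an iodo group at C-2.
The substituents are ordered alphabetically, ignoring any di-/tri- multipliers.
Putting it together: 1-bromo-2-iodohexane.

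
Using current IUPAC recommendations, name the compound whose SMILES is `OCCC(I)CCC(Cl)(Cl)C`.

Counting along the main chain through the –OH group gives 7 carbons: the parent is heptane.
The highest-priority functional group is an alcohol (–OH), so the name ends in -ol.
Number the chain so that numbering from this end puts the hydroxyl group at C-1 rather than C-7.
This places the hydroxyl at C-1; two chloro groups at C-6; an iodo group at C-3.
Prefixes are listed alphabetically: chloro, iodo.
Putting it together: 6,6-dichloro-3-iodoheptan-1-ol.

6,6-dichloro-3-iodoheptan-1-ol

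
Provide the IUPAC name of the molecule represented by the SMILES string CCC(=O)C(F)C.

The longest chain bearing the carbonyl is 5 carbons long (pentane).
The principal characteristic group is a ketone (C=O on an internal carbon), named with the suffix -one.
The numbering direction is chosen so that the substituent locant set {2} is lower than {4} at the first point of difference.
With this numbering: the carbonyl at C-3; a fluoro group at C-2.
Assembling the pieces gives 2-fluoropentan-3-one.

2-fluoropentan-3-one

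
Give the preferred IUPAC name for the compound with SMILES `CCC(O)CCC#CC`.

oct-6-yn-3-ol

The longest carbon chain that includes the –OH group and the multiple bond has 8 carbons, so the parent hydride is octane.
An alcohol (–OH) is the principal characteristic group, giving the suffix -ol.
There is one C≡C triple bond, indicated by the ending -yne.
Choose the numbering such that numbering from this end puts the hydroxyl group at C-3 rather than C-6.
That gives the hydroxyl at C-3; the triple bond between C-6 and C-7.
Putting it together: oct-6-yn-3-ol.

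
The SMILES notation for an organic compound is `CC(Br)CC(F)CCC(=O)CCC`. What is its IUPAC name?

9-bromo-7-fluorodecan-4-one

The longest carbon chain that includes the carbonyl has 10 carbons, so the parent hydride is decane.
The principal characteristic group is a ketone (C=O on an internal carbon), named with the suffix -one.
Number the chain so that numbering from this end puts the carbonyl group at C-4 rather than C-7.
That gives the carbonyl at C-4; a bromo group at C-9; a fluoro group at C-7.
Prefixes are listed alphabetically: bromo, fluoro.
Putting it together: 9-bromo-7-fluorodecan-4-one.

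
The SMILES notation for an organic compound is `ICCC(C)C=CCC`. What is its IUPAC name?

The longest carbon chain that includes the multiple bond has 7 carbons, so the parent hydride is heptane.
A C=C double bond in the chain gives the infix -ene-.
Number the chain so that numbering from this end puts the double bond at C-3 rather than C-4.
With this numbering: the double bond between C-3 and C-4; an iodo group at C-7; a methyl group at C-5.
The substituents are ordered alphabetically, ignoring any di-/tri- multipliers.
Assembling the pieces gives 7-iodo-5-methylhept-3-ene.

7-iodo-5-methylhept-3-ene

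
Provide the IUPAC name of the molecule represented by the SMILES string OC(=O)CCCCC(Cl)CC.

6-chlorooctanoic acid

Counting along the main chain through the –COOH group gives 8 carbons: the parent is octane.
A carboxylic acid (terminal –COOH) is the principal characteristic group, giving the suffix -oic acid.
Choose the numbering such that the carboxylic acid carbon is C-1 by definition.
That gives a chloro group at C-6.
Putting it together: 6-chlorooctanoic acid.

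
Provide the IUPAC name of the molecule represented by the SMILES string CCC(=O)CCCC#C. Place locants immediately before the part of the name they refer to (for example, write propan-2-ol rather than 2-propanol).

oct-7-yn-3-one

The longest chain bearing the carbonyl and the multiple bond is 8 carbons long (octane).
The principal characteristic group is a ketone (C=O on an internal carbon), named with the suffix -one.
A C≡C triple bond in the chain gives the infix -yne-.
Number the chain so that numbering from this end puts the carbonyl group at C-3 rather than C-6.
That gives the carbonyl at C-3; the triple bond between C-7 and C-8.
The name is oct-7-yn-3-one.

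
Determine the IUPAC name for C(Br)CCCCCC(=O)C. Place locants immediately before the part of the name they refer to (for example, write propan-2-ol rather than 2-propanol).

8-bromooctan-2-one

The longest carbon chain that includes the carbonyl has 8 carbons, so the parent hydride is octane.
A ketone (C=O on an internal carbon) is the principal characteristic group, giving the suffix -one.
Choose the numbering such that numbering from this end puts the carbonyl group at C-2 rather than C-7.
This places the carbonyl at C-2; a bromo group at C-8.
Putting it together: 8-bromooctan-2-one.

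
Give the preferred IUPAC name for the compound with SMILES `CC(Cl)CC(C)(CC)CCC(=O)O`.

6-chloro-4-ethyl-4-methylheptanoic acid

Counting along the main chain through the –COOH group gives 7 carbons: the parent is heptane.
The highest-priority functional group is a carboxylic acid (terminal –COOH), so the name ends in -oic acid.
Number the chain so that the carboxylic acid carbon is C-1 by definition.
That gives a chloro group at C-6; an ethyl group at C-4; a methyl group at C-4.
Substituent prefixes are cited in alphabetical order (multiplying prefixes like di-/tri- are ignored for ordering).
The name is 6-chloro-4-ethyl-4-methylheptanoic acid.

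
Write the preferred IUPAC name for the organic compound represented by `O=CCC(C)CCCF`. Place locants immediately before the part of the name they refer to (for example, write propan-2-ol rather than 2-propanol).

Counting along the main chain through the –CHO group gives 6 carbons: the parent is hexane.
The highest-priority functional group is an aldehyde (terminal –CHO), so the name ends in -al.
Choose the numbering such that the aldehyde carbon is C-1 by definition.
With this numbering: a fluoro group at C-6; a methyl group at C-3.
Substituent prefixes are cited in alphabetical order (multiplying prefixes like di-/tri- are ignored for ordering).
The name is 6-fluoro-3-methylhexanal.

6-fluoro-3-methylhexanal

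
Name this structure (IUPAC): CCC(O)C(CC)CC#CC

4-ethyloct-6-yn-3-ol

Counting along the main chain through the –OH group and the multiple bond gives 8 carbons: the parent is octane.
An alcohol (–OH) is the principal characteristic group, giving the suffix -ol.
There is one C≡C triple bond, indicated by the ending -yne.
Number the chain so that numbering from this end puts the hydroxyl group at C-3 rather than C-6.
With this numbering: the hydroxyl at C-3; the triple bond between C-6 and C-7; an ethyl group at C-4.
Assembling the pieces gives 4-ethyloct-6-yn-3-ol.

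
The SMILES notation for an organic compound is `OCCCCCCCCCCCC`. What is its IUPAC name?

dodecan-1-ol

Counting along the main chain through the –OH group gives 12 carbons: the parent is dodecane.
The principal characteristic group is an alcohol (–OH), named with the suffix -ol.
Choose the numbering such that numbering from this end puts the hydroxyl group at C-1 rather than C-12.
That gives the hydroxyl at C-1.
Putting it together: dodecan-1-ol.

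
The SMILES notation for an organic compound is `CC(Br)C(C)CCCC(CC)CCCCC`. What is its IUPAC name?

2-bromo-7-ethyl-3-methyldodecane

The parent chain contains 12 carbons (dodecane).
Number the chain so that the substituent locant set {2,3,7} is lower than {6,10,11} at the first point of difference.
That gives a bromo group at C-2; an ethyl group at C-7; a methyl group at C-3.
Substituent prefixes are cited in alphabetical order (multiplying prefixes like di-/tri- are ignored for ordering).
The name is 2-bromo-7-ethyl-3-methyldodecane.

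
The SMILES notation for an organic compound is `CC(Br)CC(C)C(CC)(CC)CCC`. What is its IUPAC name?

2-bromo-5,5-diethyl-4-methyloctane

The longest continuous carbon chain has 8 atoms, so the parent hydride is octane.
Choose the numbering such that the substituent locant set {2,4,5,5} is lower than {4,4,5,7} at the first point of difference.
That gives a bromo group at C-2; two ethyl groups at C-5; a methyl group at C-4.
Prefixes are listed alphabetically: bromo, ethyl, methyl.
Putting it together: 2-bromo-5,5-diethyl-4-methyloctane.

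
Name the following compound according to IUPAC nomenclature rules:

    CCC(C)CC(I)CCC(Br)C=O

Counting along the main chain through the –CHO group gives 9 carbons: the parent is nonane.
The principal characteristic group is an aldehyde (terminal –CHO), named with the suffix -al.
Number the chain so that the aldehyde carbon is C-1 by definition.
This places a bromo group at C-2; an iodo group at C-5; a methyl group at C-7.
Substituent prefixes are cited in alphabetical order (multiplying prefixes like di-/tri- are ignored for ordering).
The name is 2-bromo-5-iodo-7-methylnonanal.

2-bromo-5-iodo-7-methylnonanal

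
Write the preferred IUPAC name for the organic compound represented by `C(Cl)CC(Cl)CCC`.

The parent chain contains 6 carbons (hexane).
Number the chain so that the substituent locant set {1,3} is lower than {4,6} at the first point of difference.
This places chloro groups at C-1 and C-3.
Assembling the pieces gives 1,3-dichlorohexane.

1,3-dichlorohexane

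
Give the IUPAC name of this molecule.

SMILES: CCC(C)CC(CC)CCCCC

The longest continuous carbon chain has 10 atoms, so the parent hydride is decane.
Choose the numbering such that the substituent locant set {3,5} is lower than {6,8} at the first point of difference.
This places an ethyl group at C-5; a methyl group at C-3.
The substituents are ordered alphabetically, ignoring any di-/tri- multipliers.
Putting it together: 5-ethyl-3-methyldecane.

5-ethyl-3-methyldecane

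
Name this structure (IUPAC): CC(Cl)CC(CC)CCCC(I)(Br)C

2-bromo-8-chloro-6-ethyl-2-iodononane

The parent chain contains 9 carbons (nonane).
The numbering direction is chosen so that the substituent locant set {2,2,6,8} is lower than {2,4,8,8} at the first point of difference.
That gives a bromo group at C-2; a chloro group at C-8; an ethyl group at C-6; an iodo group at C-2.
The substituents are ordered alphabetically, ignoring any di-/tri- multipliers.
The name is 2-bromo-8-chloro-6-ethyl-2-iodononane.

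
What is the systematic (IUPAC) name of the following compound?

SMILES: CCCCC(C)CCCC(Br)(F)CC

3-bromo-3-fluoro-7-methylundecane

The longest continuous carbon chain has 11 atoms, so the parent hydride is undecane.
Number the chain so that the substituent locant set {3,3,7} is lower than {5,9,9} at the first point of difference.
That gives a bromo group at C-3; a fluoro group at C-3; a methyl group at C-7.
The substituents are ordered alphabetically, ignoring any di-/tri- multipliers.
Assembling the pieces gives 3-bromo-3-fluoro-7-methylundecane.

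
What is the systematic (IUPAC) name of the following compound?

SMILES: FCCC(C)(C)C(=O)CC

The longest carbon chain that includes the carbonyl has 6 carbons, so the parent hydride is hexane.
The highest-priority functional group is a ketone (C=O on an internal carbon), so the name ends in -one.
Choose the numbering such that numbering from this end puts the carbonyl group at C-3 rather than C-4.
With this numbering: the carbonyl at C-3; a fluoro group at C-6; two methyl groups at C-4.
Substituent prefixes are cited in alphabetical order (multiplying prefixes like di-/tri- are ignored for ordering).
Assembling the pieces gives 6-fluoro-4,4-dimethylhexan-3-one.

6-fluoro-4,4-dimethylhexan-3-one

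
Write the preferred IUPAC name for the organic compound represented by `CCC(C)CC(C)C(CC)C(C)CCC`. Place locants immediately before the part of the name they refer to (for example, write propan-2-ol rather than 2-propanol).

6-ethyl-3,5,7-trimethyldecane

The parent chain contains 10 carbons (decane).
Choose the numbering such that the substituent locant set {3,5,6,7} is lower than {4,5,6,8} at the first point of difference.
With this numbering: an ethyl group at C-6; methyl groups at C-3 and C-5 and C-7.
The substituents are ordered alphabetically, ignoring any di-/tri- multipliers.
The name is 6-ethyl-3,5,7-trimethyldecane.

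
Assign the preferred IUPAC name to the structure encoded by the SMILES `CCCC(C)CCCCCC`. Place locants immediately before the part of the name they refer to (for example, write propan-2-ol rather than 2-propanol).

The longest continuous carbon chain has 10 atoms, so the parent hydride is decane.
Choose the numbering such that the substituent locant set {4} is lower than {7} at the first point of difference.
This places a methyl group at C-4.
Putting it together: 4-methyldecane.

4-methyldecane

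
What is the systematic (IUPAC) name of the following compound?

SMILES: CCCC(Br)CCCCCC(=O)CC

9-bromododecan-3-one

The longest carbon chain that includes the carbonyl has 12 carbons, so the parent hydride is dodecane.
The highest-priority functional group is a ketone (C=O on an internal carbon), so the name ends in -one.
Choose the numbering such that numbering from this end puts the carbonyl group at C-3 rather than C-10.
With this numbering: the carbonyl at C-3; a bromo group at C-9.
Putting it together: 9-bromododecan-3-one.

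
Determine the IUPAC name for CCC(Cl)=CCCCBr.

7-bromo-3-chlorohept-3-ene

The longest carbon chain that includes the multiple bond has 7 carbons, so the parent hydride is heptane.
There is one C=C double bond, indicated by the ending -ene.
The numbering direction is chosen so that numbering from this end puts the double bond at C-3 rather than C-4.
That gives the double bond between C-3 and C-4; a bromo group at C-7; a chloro group at C-3.
The substituents are ordered alphabetically, ignoring any di-/tri- multipliers.
The name is 7-bromo-3-chlorohept-3-ene.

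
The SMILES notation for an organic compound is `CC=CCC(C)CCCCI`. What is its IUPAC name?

9-iodo-5-methylnon-2-ene

The longest carbon chain that includes the multiple bond has 9 carbons, so the parent hydride is nonane.
The chain contains a C=C double bond, so the unsaturation ending is -ene.
The numbering direction is chosen so that numbering from this end puts the double bond at C-2 rather than C-7.
This places the double bond between C-2 and C-3; an iodo group at C-9; a methyl group at C-5.
Prefixes are listed alphabetically: iodo, methyl.
Assembling the pieces gives 9-iodo-5-methylnon-2-ene.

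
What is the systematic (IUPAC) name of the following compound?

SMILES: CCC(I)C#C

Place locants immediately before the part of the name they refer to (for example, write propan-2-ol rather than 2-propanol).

3-iodopent-1-yne

The longest carbon chain that includes the multiple bond has 5 carbons, so the parent hydride is pentane.
There is one C≡C triple bond, indicated by the ending -yne.
Number the chain so that numbering from this end puts the triple bond at C-1 rather than C-4.
This places the triple bond between C-1 and C-2; an iodo group at C-3.
Assembling the pieces gives 3-iodopent-1-yne.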